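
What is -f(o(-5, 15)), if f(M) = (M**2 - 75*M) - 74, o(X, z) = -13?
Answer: -1070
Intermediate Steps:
f(M) = -74 + M**2 - 75*M
-f(o(-5, 15)) = -(-74 + (-13)**2 - 75*(-13)) = -(-74 + 169 + 975) = -1*1070 = -1070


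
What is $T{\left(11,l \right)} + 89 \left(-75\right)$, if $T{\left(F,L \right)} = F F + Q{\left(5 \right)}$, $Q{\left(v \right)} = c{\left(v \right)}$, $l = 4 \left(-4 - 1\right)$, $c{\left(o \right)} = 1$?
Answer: $-6553$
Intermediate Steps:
$l = -20$ ($l = 4 \left(-5\right) = -20$)
$Q{\left(v \right)} = 1$
$T{\left(F,L \right)} = 1 + F^{2}$ ($T{\left(F,L \right)} = F F + 1 = F^{2} + 1 = 1 + F^{2}$)
$T{\left(11,l \right)} + 89 \left(-75\right) = \left(1 + 11^{2}\right) + 89 \left(-75\right) = \left(1 + 121\right) - 6675 = 122 - 6675 = -6553$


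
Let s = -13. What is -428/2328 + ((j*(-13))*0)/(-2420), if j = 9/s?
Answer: -107/582 ≈ -0.18385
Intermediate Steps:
j = -9/13 (j = 9/(-13) = 9*(-1/13) = -9/13 ≈ -0.69231)
-428/2328 + ((j*(-13))*0)/(-2420) = -428/2328 + (-9/13*(-13)*0)/(-2420) = -428*1/2328 + (9*0)*(-1/2420) = -107/582 + 0*(-1/2420) = -107/582 + 0 = -107/582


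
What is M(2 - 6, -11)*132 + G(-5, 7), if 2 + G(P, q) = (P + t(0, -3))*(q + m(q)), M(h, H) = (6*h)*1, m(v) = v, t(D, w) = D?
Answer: -3240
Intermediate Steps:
M(h, H) = 6*h
G(P, q) = -2 + 2*P*q (G(P, q) = -2 + (P + 0)*(q + q) = -2 + P*(2*q) = -2 + 2*P*q)
M(2 - 6, -11)*132 + G(-5, 7) = (6*(2 - 6))*132 + (-2 + 2*(-5)*7) = (6*(-4))*132 + (-2 - 70) = -24*132 - 72 = -3168 - 72 = -3240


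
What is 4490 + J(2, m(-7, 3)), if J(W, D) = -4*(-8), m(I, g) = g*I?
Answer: 4522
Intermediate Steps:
m(I, g) = I*g
J(W, D) = 32
4490 + J(2, m(-7, 3)) = 4490 + 32 = 4522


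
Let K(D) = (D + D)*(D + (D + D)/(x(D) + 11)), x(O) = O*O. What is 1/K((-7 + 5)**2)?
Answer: 27/928 ≈ 0.029095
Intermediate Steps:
x(O) = O**2
K(D) = 2*D*(D + 2*D/(11 + D**2)) (K(D) = (D + D)*(D + (D + D)/(D**2 + 11)) = (2*D)*(D + (2*D)/(11 + D**2)) = (2*D)*(D + 2*D/(11 + D**2)) = 2*D*(D + 2*D/(11 + D**2)))
1/K((-7 + 5)**2) = 1/(2*((-7 + 5)**2)**2*(13 + ((-7 + 5)**2)**2)/(11 + ((-7 + 5)**2)**2)) = 1/(2*((-2)**2)**2*(13 + ((-2)**2)**2)/(11 + ((-2)**2)**2)) = 1/(2*4**2*(13 + 4**2)/(11 + 4**2)) = 1/(2*16*(13 + 16)/(11 + 16)) = 1/(2*16*29/27) = 1/(2*16*(1/27)*29) = 1/(928/27) = 27/928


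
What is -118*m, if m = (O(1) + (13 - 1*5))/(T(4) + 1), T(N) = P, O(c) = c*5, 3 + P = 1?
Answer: 1534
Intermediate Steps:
P = -2 (P = -3 + 1 = -2)
O(c) = 5*c
T(N) = -2
m = -13 (m = (5*1 + (13 - 1*5))/(-2 + 1) = (5 + (13 - 5))/(-1) = (5 + 8)*(-1) = 13*(-1) = -13)
-118*m = -118*(-13) = 1534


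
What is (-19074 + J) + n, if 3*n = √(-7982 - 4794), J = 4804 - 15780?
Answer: -30050 + 2*I*√3194/3 ≈ -30050.0 + 37.677*I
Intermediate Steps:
J = -10976
n = 2*I*√3194/3 (n = √(-7982 - 4794)/3 = √(-12776)/3 = (2*I*√3194)/3 = 2*I*√3194/3 ≈ 37.677*I)
(-19074 + J) + n = (-19074 - 10976) + 2*I*√3194/3 = -30050 + 2*I*√3194/3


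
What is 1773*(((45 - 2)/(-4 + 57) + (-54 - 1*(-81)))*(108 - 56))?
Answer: 135896904/53 ≈ 2.5641e+6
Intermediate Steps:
1773*(((45 - 2)/(-4 + 57) + (-54 - 1*(-81)))*(108 - 56)) = 1773*((43/53 + (-54 + 81))*52) = 1773*((43*(1/53) + 27)*52) = 1773*((43/53 + 27)*52) = 1773*((1474/53)*52) = 1773*(76648/53) = 135896904/53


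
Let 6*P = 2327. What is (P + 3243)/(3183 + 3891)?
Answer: 21785/42444 ≈ 0.51326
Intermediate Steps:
P = 2327/6 (P = (1/6)*2327 = 2327/6 ≈ 387.83)
(P + 3243)/(3183 + 3891) = (2327/6 + 3243)/(3183 + 3891) = (21785/6)/7074 = (21785/6)*(1/7074) = 21785/42444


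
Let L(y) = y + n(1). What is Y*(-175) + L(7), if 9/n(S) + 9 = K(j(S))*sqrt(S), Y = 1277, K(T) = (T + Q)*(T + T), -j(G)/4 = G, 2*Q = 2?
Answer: -1117337/5 ≈ -2.2347e+5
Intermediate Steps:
Q = 1 (Q = (1/2)*2 = 1)
j(G) = -4*G
K(T) = 2*T*(1 + T) (K(T) = (T + 1)*(T + T) = (1 + T)*(2*T) = 2*T*(1 + T))
n(S) = 9/(-9 - 8*S**(3/2)*(1 - 4*S)) (n(S) = 9/(-9 + (2*(-4*S)*(1 - 4*S))*sqrt(S)) = 9/(-9 + (-8*S*(1 - 4*S))*sqrt(S)) = 9/(-9 - 8*S**(3/2)*(1 - 4*S)))
L(y) = 3/5 + y (L(y) = y + 9/(-9 + 8*1**(3/2)*(-1 + 4*1)) = y + 9/(-9 + 8*1*(-1 + 4)) = y + 9/(-9 + 8*1*3) = y + 9/(-9 + 24) = y + 9/15 = y + 9*(1/15) = y + 3/5 = 3/5 + y)
Y*(-175) + L(7) = 1277*(-175) + (3/5 + 7) = -223475 + 38/5 = -1117337/5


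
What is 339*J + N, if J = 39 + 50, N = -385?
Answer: 29786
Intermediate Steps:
J = 89
339*J + N = 339*89 - 385 = 30171 - 385 = 29786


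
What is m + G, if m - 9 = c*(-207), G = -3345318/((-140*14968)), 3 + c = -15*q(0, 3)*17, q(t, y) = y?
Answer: 166579796259/1047760 ≈ 1.5899e+5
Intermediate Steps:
c = -768 (c = -3 - 15*3*17 = -3 - 45*17 = -3 - 765 = -768)
G = 1672659/1047760 (G = -3345318/(-2095520) = -3345318*(-1/2095520) = 1672659/1047760 ≈ 1.5964)
m = 158985 (m = 9 - 768*(-207) = 9 + 158976 = 158985)
m + G = 158985 + 1672659/1047760 = 166579796259/1047760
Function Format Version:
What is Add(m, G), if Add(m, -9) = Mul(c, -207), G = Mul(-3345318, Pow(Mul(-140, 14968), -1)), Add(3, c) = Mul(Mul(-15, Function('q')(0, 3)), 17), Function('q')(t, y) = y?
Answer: Rational(166579796259, 1047760) ≈ 1.5899e+5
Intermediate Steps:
c = -768 (c = Add(-3, Mul(Mul(-15, 3), 17)) = Add(-3, Mul(-45, 17)) = Add(-3, -765) = -768)
G = Rational(1672659, 1047760) (G = Mul(-3345318, Pow(-2095520, -1)) = Mul(-3345318, Rational(-1, 2095520)) = Rational(1672659, 1047760) ≈ 1.5964)
m = 158985 (m = Add(9, Mul(-768, -207)) = Add(9, 158976) = 158985)
Add(m, G) = Add(158985, Rational(1672659, 1047760)) = Rational(166579796259, 1047760)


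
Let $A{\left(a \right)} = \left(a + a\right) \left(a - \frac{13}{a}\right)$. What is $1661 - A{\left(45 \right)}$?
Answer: $-2363$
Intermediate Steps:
$A{\left(a \right)} = 2 a \left(a - \frac{13}{a}\right)$
$1661 - A{\left(45 \right)} = 1661 - \left(-26 + 2 \cdot 45^{2}\right) = 1661 - \left(-26 + 2 \cdot 2025\right) = 1661 - \left(-26 + 4050\right) = 1661 - 4024 = -2363$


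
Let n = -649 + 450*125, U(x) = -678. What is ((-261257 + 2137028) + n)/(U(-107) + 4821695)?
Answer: 1931372/4821017 ≈ 0.40062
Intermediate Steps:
n = 55601 (n = -649 + 56250 = 55601)
((-261257 + 2137028) + n)/(U(-107) + 4821695) = ((-261257 + 2137028) + 55601)/(-678 + 4821695) = (1875771 + 55601)/4821017 = 1931372*(1/4821017) = 1931372/4821017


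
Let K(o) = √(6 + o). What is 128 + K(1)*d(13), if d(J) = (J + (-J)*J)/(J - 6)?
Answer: 128 - 156*√7/7 ≈ 69.038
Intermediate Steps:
d(J) = (J - J²)/(-6 + J)
128 + K(1)*d(13) = 128 + √(6 + 1)*(13*(1 - 1*13)/(-6 + 13)) = 128 + √7*(13*(1 - 13)/7) = 128 + √7*(13*(⅐)*(-12)) = 128 + √7*(-156/7) = 128 - 156*√7/7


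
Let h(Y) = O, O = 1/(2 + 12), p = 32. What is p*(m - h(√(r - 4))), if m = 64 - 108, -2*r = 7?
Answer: -9872/7 ≈ -1410.3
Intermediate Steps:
r = -7/2 (r = -½*7 = -7/2 ≈ -3.5000)
O = 1/14 ≈ 0.071429
h(Y) = 1/14
m = -44
p*(m - h(√(r - 4))) = 32*(-44 - 1*1/14) = 32*(-44 - 1/14) = 32*(-617/14) = -9872/7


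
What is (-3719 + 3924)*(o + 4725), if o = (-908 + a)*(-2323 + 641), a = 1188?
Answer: -95578175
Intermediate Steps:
o = -470960 (o = (-908 + 1188)*(-2323 + 641) = 280*(-1682) = -470960)
(-3719 + 3924)*(o + 4725) = (-3719 + 3924)*(-470960 + 4725) = 205*(-466235) = -95578175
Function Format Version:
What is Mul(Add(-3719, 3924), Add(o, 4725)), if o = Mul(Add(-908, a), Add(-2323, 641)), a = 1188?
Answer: -95578175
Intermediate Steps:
o = -470960 (o = Mul(Add(-908, 1188), Add(-2323, 641)) = Mul(280, -1682) = -470960)
Mul(Add(-3719, 3924), Add(o, 4725)) = Mul(Add(-3719, 3924), Add(-470960, 4725)) = Mul(205, -466235) = -95578175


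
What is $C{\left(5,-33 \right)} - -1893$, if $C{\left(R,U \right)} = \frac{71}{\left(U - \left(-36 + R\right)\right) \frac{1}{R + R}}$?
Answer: $1538$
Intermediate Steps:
$C{\left(R,U \right)} = \frac{142 R}{36 + U - R}$ ($C{\left(R,U \right)} = \frac{71}{\left(36 + U - R\right) \frac{1}{2 R}} = \frac{71}{\frac{1}{2} \frac{1}{R} \left(36 + U - R\right)} = 71 \frac{2 R}{36 + U - R} = \frac{142 R}{36 + U - R}$)
$C{\left(5,-33 \right)} - -1893 = 142 \cdot 5 \frac{1}{36 - 33 - 5} - -1893 = 142 \cdot 5 \frac{1}{36 - 33 - 5} + 1893 = 142 \cdot 5 \frac{1}{-2} + 1893 = 142 \cdot 5 \left(- \frac{1}{2}\right) + 1893 = -355 + 1893 = 1538$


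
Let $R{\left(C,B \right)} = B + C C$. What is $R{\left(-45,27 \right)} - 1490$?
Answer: $562$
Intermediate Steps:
$R{\left(C,B \right)} = B + C^{2}$
$R{\left(-45,27 \right)} - 1490 = \left(27 + \left(-45\right)^{2}\right) - 1490 = \left(27 + 2025\right) - 1490 = 2052 - 1490 = 562$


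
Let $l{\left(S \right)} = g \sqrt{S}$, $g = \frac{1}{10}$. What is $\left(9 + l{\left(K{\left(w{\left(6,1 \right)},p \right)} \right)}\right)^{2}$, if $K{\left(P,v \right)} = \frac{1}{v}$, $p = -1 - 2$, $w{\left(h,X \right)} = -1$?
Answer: $\frac{\left(270 + i \sqrt{3}\right)^{2}}{900} \approx 80.997 + 1.0392 i$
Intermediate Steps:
$p = -3$ ($p = -1 - 2 = -3$)
$g = \frac{1}{10} \approx 0.1$
$l{\left(S \right)} = \frac{\sqrt{S}}{10}$
$\left(9 + l{\left(K{\left(w{\left(6,1 \right)},p \right)} \right)}\right)^{2} = \left(9 + \frac{\sqrt{\frac{1}{-3}}}{10}\right)^{2} = \left(9 + \frac{\sqrt{- \frac{1}{3}}}{10}\right)^{2} = \left(9 + \frac{\frac{1}{3} i \sqrt{3}}{10}\right)^{2} = \left(9 + \frac{i \sqrt{3}}{30}\right)^{2}$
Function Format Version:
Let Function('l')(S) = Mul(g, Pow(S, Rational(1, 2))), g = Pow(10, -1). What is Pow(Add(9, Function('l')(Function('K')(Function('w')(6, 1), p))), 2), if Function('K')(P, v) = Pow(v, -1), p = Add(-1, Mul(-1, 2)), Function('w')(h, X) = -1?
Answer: Mul(Rational(1, 900), Pow(Add(270, Mul(I, Pow(3, Rational(1, 2)))), 2)) ≈ Add(80.997, Mul(1.0392, I))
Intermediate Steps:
p = -3 (p = Add(-1, -2) = -3)
g = Rational(1, 10) ≈ 0.10000
Function('l')(S) = Mul(Rational(1, 10), Pow(S, Rational(1, 2)))
Pow(Add(9, Function('l')(Function('K')(Function('w')(6, 1), p))), 2) = Pow(Add(9, Mul(Rational(1, 10), Pow(Pow(-3, -1), Rational(1, 2)))), 2) = Pow(Add(9, Mul(Rational(1, 10), Pow(Rational(-1, 3), Rational(1, 2)))), 2) = Pow(Add(9, Mul(Rational(1, 10), Mul(Rational(1, 3), I, Pow(3, Rational(1, 2))))), 2) = Pow(Add(9, Mul(Rational(1, 30), I, Pow(3, Rational(1, 2)))), 2)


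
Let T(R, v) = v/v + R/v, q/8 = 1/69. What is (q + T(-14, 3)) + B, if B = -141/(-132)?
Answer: -7537/3036 ≈ -2.4825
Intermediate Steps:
q = 8/69 ≈ 0.11594
T(R, v) = 1 + R/v
B = 47/44 (B = -141*(-1/132) = 47/44 ≈ 1.0682)
(q + T(-14, 3)) + B = (8/69 + (-14 + 3)/3) + 47/44 = (8/69 + (⅓)*(-11)) + 47/44 = (8/69 - 11/3) + 47/44 = -245/69 + 47/44 = -7537/3036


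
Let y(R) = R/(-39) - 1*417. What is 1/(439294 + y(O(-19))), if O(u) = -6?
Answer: 13/5705403 ≈ 2.2785e-6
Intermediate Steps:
y(R) = -417 - R/39 (y(R) = R*(-1/39) - 417 = -R/39 - 417 = -417 - R/39)
1/(439294 + y(O(-19))) = 1/(439294 + (-417 - 1/39*(-6))) = 1/(439294 + (-417 + 2/13)) = 1/(439294 - 5419/13) = 1/(5705403/13) = 13/5705403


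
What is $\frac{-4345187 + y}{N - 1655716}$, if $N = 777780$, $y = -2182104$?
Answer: $\frac{6527291}{877936} \approx 7.4348$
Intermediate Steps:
$\frac{-4345187 + y}{N - 1655716} = \frac{-4345187 - 2182104}{777780 - 1655716} = - \frac{6527291}{-877936} = \left(-6527291\right) \left(- \frac{1}{877936}\right) = \frac{6527291}{877936}$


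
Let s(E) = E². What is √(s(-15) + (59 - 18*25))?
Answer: I*√166 ≈ 12.884*I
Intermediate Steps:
√(s(-15) + (59 - 18*25)) = √((-15)² + (59 - 18*25)) = √(225 + (59 - 450)) = √(225 - 391) = √(-166) = I*√166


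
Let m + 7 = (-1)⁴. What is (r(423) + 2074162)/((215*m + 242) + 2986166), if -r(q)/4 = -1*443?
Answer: 1037967/1492559 ≈ 0.69543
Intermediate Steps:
r(q) = 1772 (r(q) = -(-4)*443 = -4*(-443) = 1772)
m = -6 (m = -7 + (-1)⁴ = -7 + 1 = -6)
(r(423) + 2074162)/((215*m + 242) + 2986166) = (1772 + 2074162)/((215*(-6) + 242) + 2986166) = 2075934/((-1290 + 242) + 2986166) = 2075934/(-1048 + 2986166) = 2075934/2985118 = 2075934*(1/2985118) = 1037967/1492559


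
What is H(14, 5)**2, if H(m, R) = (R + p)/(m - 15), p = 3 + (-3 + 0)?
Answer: 25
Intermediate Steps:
p = 0 (p = 3 - 3 = 0)
H(m, R) = R/(-15 + m) (H(m, R) = (R + 0)/(m - 15) = R/(-15 + m))
H(14, 5)**2 = (5/(-15 + 14))**2 = (5/(-1))**2 = (5*(-1))**2 = (-5)**2 = 25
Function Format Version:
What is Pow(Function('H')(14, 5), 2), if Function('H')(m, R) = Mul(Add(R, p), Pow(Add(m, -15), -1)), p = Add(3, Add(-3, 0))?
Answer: 25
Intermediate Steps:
p = 0 (p = Add(3, -3) = 0)
Function('H')(m, R) = Mul(R, Pow(Add(-15, m), -1)) (Function('H')(m, R) = Mul(Add(R, 0), Pow(Add(m, -15), -1)) = Mul(R, Pow(Add(-15, m), -1)))
Pow(Function('H')(14, 5), 2) = Pow(Mul(5, Pow(Add(-15, 14), -1)), 2) = Pow(Mul(5, Pow(-1, -1)), 2) = Pow(Mul(5, -1), 2) = Pow(-5, 2) = 25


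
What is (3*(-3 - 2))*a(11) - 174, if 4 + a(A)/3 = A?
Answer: -489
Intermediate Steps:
a(A) = -12 + 3*A
(3*(-3 - 2))*a(11) - 174 = (3*(-3 - 2))*(-12 + 3*11) - 174 = (3*(-5))*(-12 + 33) - 174 = -15*21 - 174 = -315 - 174 = -489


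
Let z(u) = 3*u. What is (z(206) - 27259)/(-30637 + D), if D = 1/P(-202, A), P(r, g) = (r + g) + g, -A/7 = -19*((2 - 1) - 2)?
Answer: 12467988/14338117 ≈ 0.86957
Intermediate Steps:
A = -133 (A = -(-133)*((2 - 1) - 2) = -(-133)*(1 - 2) = -(-133)*(-1) = -7*19 = -133)
P(r, g) = r + 2*g (P(r, g) = (g + r) + g = r + 2*g)
D = -1/468 (D = 1/(-202 + 2*(-133)) = 1/(-202 - 266) = 1/(-468) = -1/468 ≈ -0.0021368)
(z(206) - 27259)/(-30637 + D) = (3*206 - 27259)/(-30637 - 1/468) = (618 - 27259)/(-14338117/468) = -26641*(-468/14338117) = 12467988/14338117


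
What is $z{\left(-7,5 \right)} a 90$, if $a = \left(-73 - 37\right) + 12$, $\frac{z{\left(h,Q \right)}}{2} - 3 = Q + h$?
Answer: $-17640$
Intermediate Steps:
$z{\left(h,Q \right)} = 6 + 2 Q + 2 h$ ($z{\left(h,Q \right)} = 6 + 2 \left(Q + h\right) = 6 + \left(2 Q + 2 h\right) = 6 + 2 Q + 2 h$)
$a = -98$ ($a = -110 + 12 = -98$)
$z{\left(-7,5 \right)} a 90 = \left(6 + 2 \cdot 5 + 2 \left(-7\right)\right) \left(-98\right) 90 = \left(6 + 10 - 14\right) \left(-98\right) 90 = 2 \left(-98\right) 90 = \left(-196\right) 90 = -17640$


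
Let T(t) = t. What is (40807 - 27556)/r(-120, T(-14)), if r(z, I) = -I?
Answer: 1893/2 ≈ 946.50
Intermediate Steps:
(40807 - 27556)/r(-120, T(-14)) = (40807 - 27556)/((-1*(-14))) = 13251/14 = 13251*(1/14) = 1893/2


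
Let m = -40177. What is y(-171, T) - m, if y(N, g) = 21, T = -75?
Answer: 40198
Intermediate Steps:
y(-171, T) - m = 21 - 1*(-40177) = 21 + 40177 = 40198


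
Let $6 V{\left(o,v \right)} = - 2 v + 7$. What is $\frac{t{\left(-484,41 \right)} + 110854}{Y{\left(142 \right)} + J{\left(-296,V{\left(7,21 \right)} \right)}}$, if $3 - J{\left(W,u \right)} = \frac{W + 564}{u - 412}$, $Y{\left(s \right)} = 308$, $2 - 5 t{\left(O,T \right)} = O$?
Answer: $\frac{1390773292}{3906425} \approx 356.02$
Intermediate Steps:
$V{\left(o,v \right)} = \frac{7}{6} - \frac{v}{3}$ ($V{\left(o,v \right)} = \frac{- 2 v + 7}{6} = \frac{7 - 2 v}{6} = \frac{7}{6} - \frac{v}{3}$)
$t{\left(O,T \right)} = \frac{2}{5} - \frac{O}{5}$
$J{\left(W,u \right)} = 3 - \frac{564 + W}{-412 + u}$ ($J{\left(W,u \right)} = 3 - \frac{W + 564}{u - 412} = 3 - \frac{564 + W}{-412 + u}$)
$\frac{t{\left(-484,41 \right)} + 110854}{Y{\left(142 \right)} + J{\left(-296,V{\left(7,21 \right)} \right)}} = \frac{\left(\frac{2}{5} - - \frac{484}{5}\right) + 110854}{308 + \frac{-1800 - -296 + 3 \left(\frac{7}{6} - 7\right)}{-412 + \left(\frac{7}{6} - 7\right)}} = \frac{\left(\frac{2}{5} + \frac{484}{5}\right) + 110854}{308 + \frac{-1800 + 296 + 3 \left(\frac{7}{6} - 7\right)}{-412 + \left(\frac{7}{6} - 7\right)}} = \frac{\frac{486}{5} + 110854}{308 + \frac{-1800 + 296 + 3 \left(- \frac{35}{6}\right)}{-412 - \frac{35}{6}}} = \frac{554756}{5 \left(308 + \frac{-1800 + 296 - \frac{35}{2}}{- \frac{2507}{6}}\right)} = \frac{554756}{5 \left(308 - - \frac{9129}{2507}\right)} = \frac{554756}{5 \left(308 + \frac{9129}{2507}\right)} = \frac{554756}{5 \cdot \frac{781285}{2507}} = \frac{554756}{5} \cdot \frac{2507}{781285} = \frac{1390773292}{3906425}$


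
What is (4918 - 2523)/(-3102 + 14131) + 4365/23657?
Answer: 2556100/6363733 ≈ 0.40167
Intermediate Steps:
(4918 - 2523)/(-3102 + 14131) + 4365/23657 = 2395/11029 + 4365*(1/23657) = 2395*(1/11029) + 4365/23657 = 2395/11029 + 4365/23657 = 2556100/6363733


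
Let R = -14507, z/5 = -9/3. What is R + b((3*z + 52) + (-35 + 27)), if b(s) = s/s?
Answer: -14506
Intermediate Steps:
z = -15 (z = 5*(-9/3) = 5*(-9*⅓) = 5*(-3) = -15)
b(s) = 1
R + b((3*z + 52) + (-35 + 27)) = -14507 + 1 = -14506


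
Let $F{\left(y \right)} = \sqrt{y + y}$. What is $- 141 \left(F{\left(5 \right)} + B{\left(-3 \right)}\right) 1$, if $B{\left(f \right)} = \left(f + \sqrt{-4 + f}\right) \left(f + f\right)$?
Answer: $-2538 - 141 \sqrt{10} + 846 i \sqrt{7} \approx -2983.9 + 2238.3 i$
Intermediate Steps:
$B{\left(f \right)} = 2 f \left(f + \sqrt{-4 + f}\right)$ ($B{\left(f \right)} = \left(f + \sqrt{-4 + f}\right) 2 f = 2 f \left(f + \sqrt{-4 + f}\right)$)
$F{\left(y \right)} = \sqrt{2} \sqrt{y}$ ($F{\left(y \right)} = \sqrt{2 y} = \sqrt{2} \sqrt{y}$)
$- 141 \left(F{\left(5 \right)} + B{\left(-3 \right)}\right) 1 = - 141 \left(\sqrt{2} \sqrt{5} + 2 \left(-3\right) \left(-3 + \sqrt{-4 - 3}\right)\right) 1 = - 141 \left(\sqrt{10} + 2 \left(-3\right) \left(-3 + \sqrt{-7}\right)\right) 1 = - 141 \left(\sqrt{10} + 2 \left(-3\right) \left(-3 + i \sqrt{7}\right)\right) 1 = - 141 \left(\sqrt{10} + \left(18 - 6 i \sqrt{7}\right)\right) 1 = - 141 \left(18 + \sqrt{10} - 6 i \sqrt{7}\right) 1 = - 141 \left(18 + \sqrt{10} - 6 i \sqrt{7}\right) = -2538 - 141 \sqrt{10} + 846 i \sqrt{7}$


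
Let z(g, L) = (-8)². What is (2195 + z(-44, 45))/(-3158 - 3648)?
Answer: -2259/6806 ≈ -0.33191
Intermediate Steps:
z(g, L) = 64
(2195 + z(-44, 45))/(-3158 - 3648) = (2195 + 64)/(-3158 - 3648) = 2259/(-6806) = 2259*(-1/6806) = -2259/6806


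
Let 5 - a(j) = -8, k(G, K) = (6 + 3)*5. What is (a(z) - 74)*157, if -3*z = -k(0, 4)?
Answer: -9577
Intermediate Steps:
k(G, K) = 45 (k(G, K) = 9*5 = 45)
z = 15 (z = -(-1)*45/3 = -⅓*(-45) = 15)
a(j) = 13 (a(j) = 5 - 1*(-8) = 5 + 8 = 13)
(a(z) - 74)*157 = (13 - 74)*157 = -61*157 = -9577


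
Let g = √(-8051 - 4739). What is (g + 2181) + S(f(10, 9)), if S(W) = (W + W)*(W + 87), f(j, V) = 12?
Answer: 4557 + I*√12790 ≈ 4557.0 + 113.09*I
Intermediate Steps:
S(W) = 2*W*(87 + W) (S(W) = (2*W)*(87 + W) = 2*W*(87 + W))
g = I*√12790 (g = √(-12790) = I*√12790 ≈ 113.09*I)
(g + 2181) + S(f(10, 9)) = (I*√12790 + 2181) + 2*12*(87 + 12) = (2181 + I*√12790) + 2*12*99 = (2181 + I*√12790) + 2376 = 4557 + I*√12790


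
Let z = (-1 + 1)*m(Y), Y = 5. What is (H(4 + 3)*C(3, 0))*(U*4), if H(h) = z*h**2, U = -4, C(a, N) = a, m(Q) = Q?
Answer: 0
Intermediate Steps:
z = 0 (z = (-1 + 1)*5 = 0*5 = 0)
H(h) = 0 (H(h) = 0*h**2 = 0)
(H(4 + 3)*C(3, 0))*(U*4) = (0*3)*(-4*4) = 0*(-16) = 0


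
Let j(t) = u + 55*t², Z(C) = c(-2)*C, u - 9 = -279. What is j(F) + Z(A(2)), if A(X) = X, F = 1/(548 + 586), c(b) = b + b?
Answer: -357495713/1285956 ≈ -278.00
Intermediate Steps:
u = -270 (u = 9 - 279 = -270)
c(b) = 2*b
F = 1/1134 ≈ 0.00088183
Z(C) = -4*C (Z(C) = (2*(-2))*C = -4*C)
j(t) = -270 + 55*t²
j(F) + Z(A(2)) = (-270 + 55*(1/1134)²) - 4*2 = (-270 + 55*(1/1285956)) - 8 = (-270 + 55/1285956) - 8 = -347208065/1285956 - 8 = -357495713/1285956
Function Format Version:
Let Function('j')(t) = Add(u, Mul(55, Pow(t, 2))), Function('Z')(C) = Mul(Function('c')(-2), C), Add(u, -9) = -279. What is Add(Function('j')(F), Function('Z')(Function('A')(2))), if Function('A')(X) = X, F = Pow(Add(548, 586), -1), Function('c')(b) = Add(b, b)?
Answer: Rational(-357495713, 1285956) ≈ -278.00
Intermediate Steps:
u = -270 (u = Add(9, -279) = -270)
Function('c')(b) = Mul(2, b)
F = Rational(1, 1134) (F = Pow(1134, -1) = Rational(1, 1134) ≈ 0.00088183)
Function('Z')(C) = Mul(-4, C) (Function('Z')(C) = Mul(Mul(2, -2), C) = Mul(-4, C))
Function('j')(t) = Add(-270, Mul(55, Pow(t, 2)))
Add(Function('j')(F), Function('Z')(Function('A')(2))) = Add(Add(-270, Mul(55, Pow(Rational(1, 1134), 2))), Mul(-4, 2)) = Add(Add(-270, Mul(55, Rational(1, 1285956))), -8) = Add(Add(-270, Rational(55, 1285956)), -8) = Add(Rational(-347208065, 1285956), -8) = Rational(-357495713, 1285956)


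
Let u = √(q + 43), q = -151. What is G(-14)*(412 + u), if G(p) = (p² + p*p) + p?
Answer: 155736 + 2268*I*√3 ≈ 1.5574e+5 + 3928.3*I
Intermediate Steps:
G(p) = p + 2*p² (G(p) = (p² + p²) + p = 2*p² + p = p + 2*p²)
u = 6*I*√3 (u = √(-151 + 43) = √(-108) = 6*I*√3 ≈ 10.392*I)
G(-14)*(412 + u) = (-14*(1 + 2*(-14)))*(412 + 6*I*√3) = (-14*(1 - 28))*(412 + 6*I*√3) = (-14*(-27))*(412 + 6*I*√3) = 378*(412 + 6*I*√3) = 155736 + 2268*I*√3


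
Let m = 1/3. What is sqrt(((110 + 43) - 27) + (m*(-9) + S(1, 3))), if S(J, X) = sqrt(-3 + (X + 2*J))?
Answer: sqrt(123 + sqrt(2)) ≈ 11.154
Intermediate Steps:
m = 1/3 ≈ 0.33333
S(J, X) = sqrt(-3 + X + 2*J)
sqrt(((110 + 43) - 27) + (m*(-9) + S(1, 3))) = sqrt(((110 + 43) - 27) + ((1/3)*(-9) + sqrt(-3 + 3 + 2*1))) = sqrt((153 - 27) + (-3 + sqrt(-3 + 3 + 2))) = sqrt(126 + (-3 + sqrt(2))) = sqrt(123 + sqrt(2))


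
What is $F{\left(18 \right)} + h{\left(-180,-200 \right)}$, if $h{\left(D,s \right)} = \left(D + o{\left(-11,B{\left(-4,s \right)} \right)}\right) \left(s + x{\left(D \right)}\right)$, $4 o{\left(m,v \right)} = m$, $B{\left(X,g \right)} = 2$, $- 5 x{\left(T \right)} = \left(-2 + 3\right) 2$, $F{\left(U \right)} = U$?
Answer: $\frac{366411}{10} \approx 36641.0$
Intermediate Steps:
$x{\left(T \right)} = - \frac{2}{5}$ ($x{\left(T \right)} = - \frac{\left(-2 + 3\right) 2}{5} = - \frac{1 \cdot 2}{5} = \left(- \frac{1}{5}\right) 2 = - \frac{2}{5}$)
$o{\left(m,v \right)} = \frac{m}{4}$
$h{\left(D,s \right)} = \left(- \frac{11}{4} + D\right) \left(- \frac{2}{5} + s\right)$ ($h{\left(D,s \right)} = \left(D + \frac{1}{4} \left(-11\right)\right) \left(s - \frac{2}{5}\right) = \left(D - \frac{11}{4}\right) \left(- \frac{2}{5} + s\right) = \left(- \frac{11}{4} + D\right) \left(- \frac{2}{5} + s\right)$)
$F{\left(18 \right)} + h{\left(-180,-200 \right)} = 18 - - \frac{366231}{10} = 18 + \left(\frac{11}{10} + 550 + 72 + 36000\right) = 18 + \frac{366231}{10} = \frac{366411}{10}$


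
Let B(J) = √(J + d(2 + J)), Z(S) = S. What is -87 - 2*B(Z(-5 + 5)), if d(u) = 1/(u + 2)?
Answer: -88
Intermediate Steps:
d(u) = 1/(2 + u)
B(J) = √(J + 1/(4 + J)) (B(J) = √(J + 1/(2 + (2 + J))) = √(J + 1/(4 + J)))
-87 - 2*B(Z(-5 + 5)) = -87 - 2*√(1 + (-5 + 5)*(4 + (-5 + 5)))/√(4 + (-5 + 5)) = -87 - 2*√(1 + 0*(4 + 0))/√(4 + 0) = -87 - 2*√(1 + 0*4)/2 = -87 - 2*√(1 + 0)/2 = -87 - 2*√((¼)*1) = -87 - 2*√(¼) = -87 - 2*½ = -87 - 1 = -88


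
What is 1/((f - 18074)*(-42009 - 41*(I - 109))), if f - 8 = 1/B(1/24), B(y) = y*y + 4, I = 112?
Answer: 2305/1754441953128 ≈ 1.3138e-9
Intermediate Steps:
B(y) = 4 + y² (B(y) = y² + 4 = 4 + y²)
f = 19016/2305 (f = 8 + 1/(4 + (1/24)²) = 8 + 1/(4 + 1/576) = 8 + 1/(2305/576) = 8 + 576/2305 = 19016/2305 ≈ 8.2499)
1/((f - 18074)*(-42009 - 41*(I - 109))) = 1/((19016/2305 - 18074)*(-42009 - 41*(112 - 109))) = 1/(-41641554*(-42009 - 41*3)/2305) = 1/(-41641554*(-42009 - 123)/2305) = 1/(-41641554/2305*(-42132)) = 1/(1754441953128/2305) = 2305/1754441953128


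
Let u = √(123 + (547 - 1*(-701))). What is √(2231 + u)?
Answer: √(2231 + √1371) ≈ 47.624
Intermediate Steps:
u = √1371 (u = √(123 + (547 + 701)) = √(123 + 1248) = √1371 ≈ 37.027)
√(2231 + u) = √(2231 + √1371)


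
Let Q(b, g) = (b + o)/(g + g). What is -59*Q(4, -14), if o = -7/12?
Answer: 2419/336 ≈ 7.1994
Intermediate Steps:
o = -7/12 (o = -7*1/12 = -7/12 ≈ -0.58333)
Q(b, g) = (-7/12 + b)/(2*g) (Q(b, g) = (b - 7/12)/(g + g) = (-7/12 + b)/((2*g)) = (-7/12 + b)*(1/(2*g)) = (-7/12 + b)/(2*g))
-59*Q(4, -14) = -59*(-7 + 12*4)/(24*(-14)) = -59*(-1)*(-7 + 48)/(24*14) = -59*(-1)*41/(24*14) = -59*(-41/336) = 2419/336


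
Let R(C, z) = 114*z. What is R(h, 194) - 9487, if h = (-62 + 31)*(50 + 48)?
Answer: 12629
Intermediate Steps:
h = -3038 (h = -31*98 = -3038)
R(h, 194) - 9487 = 114*194 - 9487 = 22116 - 9487 = 12629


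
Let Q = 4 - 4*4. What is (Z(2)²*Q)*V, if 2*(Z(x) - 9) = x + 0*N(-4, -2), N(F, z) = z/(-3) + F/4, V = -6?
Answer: 7200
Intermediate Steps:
N(F, z) = -z/3 + F/4 (N(F, z) = z*(-⅓) + F*(¼) = -z/3 + F/4)
Z(x) = 9 + x/2 (Z(x) = 9 + (x + 0*(-⅓*(-2) + (¼)*(-4)))/2 = 9 + (x + 0*(⅔ - 1))/2 = 9 + (x + 0*(-⅓))/2 = 9 + (x + 0)/2 = 9 + x/2)
Q = -12 (Q = 4 - 16 = -12)
(Z(2)²*Q)*V = ((9 + (½)*2)²*(-12))*(-6) = ((9 + 1)²*(-12))*(-6) = (10²*(-12))*(-6) = (100*(-12))*(-6) = -1200*(-6) = 7200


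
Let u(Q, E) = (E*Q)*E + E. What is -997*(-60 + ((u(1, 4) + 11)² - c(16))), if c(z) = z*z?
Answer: -643065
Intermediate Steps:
c(z) = z²
u(Q, E) = E + Q*E² (u(Q, E) = Q*E² + E = E + Q*E²)
-997*(-60 + ((u(1, 4) + 11)² - c(16))) = -997*(-60 + ((4*(1 + 4*1) + 11)² - 1*16²)) = -997*(-60 + ((4*(1 + 4) + 11)² - 1*256)) = -997*(-60 + ((4*5 + 11)² - 256)) = -997*(-60 + ((20 + 11)² - 256)) = -997*(-60 + (31² - 256)) = -997*(-60 + (961 - 256)) = -997*(-60 + 705) = -997*645 = -643065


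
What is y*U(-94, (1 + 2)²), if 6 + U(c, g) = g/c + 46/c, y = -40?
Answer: 12380/47 ≈ 263.40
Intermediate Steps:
U(c, g) = -6 + 46/c + g/c (U(c, g) = -6 + (g/c + 46/c) = -6 + (46/c + g/c) = -6 + 46/c + g/c)
y*U(-94, (1 + 2)²) = -40*(46 + (1 + 2)² - 6*(-94))/(-94) = -(-20)*(46 + 3² + 564)/47 = -(-20)*(46 + 9 + 564)/47 = -(-20)*619/47 = -40*(-619/94) = 12380/47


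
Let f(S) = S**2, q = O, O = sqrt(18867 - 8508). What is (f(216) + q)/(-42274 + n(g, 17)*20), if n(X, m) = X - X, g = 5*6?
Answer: -23328/21137 - 3*sqrt(1151)/42274 ≈ -1.1061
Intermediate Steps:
O = 3*sqrt(1151) (O = sqrt(10359) = 3*sqrt(1151) ≈ 101.78)
q = 3*sqrt(1151) ≈ 101.78
g = 30
n(X, m) = 0
(f(216) + q)/(-42274 + n(g, 17)*20) = (216**2 + 3*sqrt(1151))/(-42274 + 0*20) = (46656 + 3*sqrt(1151))/(-42274 + 0) = (46656 + 3*sqrt(1151))/(-42274) = (46656 + 3*sqrt(1151))*(-1/42274) = -23328/21137 - 3*sqrt(1151)/42274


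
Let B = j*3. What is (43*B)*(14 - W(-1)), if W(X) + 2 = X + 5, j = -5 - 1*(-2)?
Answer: -4644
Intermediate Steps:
j = -3 (j = -5 + 2 = -3)
W(X) = 3 + X (W(X) = -2 + (X + 5) = -2 + (5 + X) = 3 + X)
B = -9 (B = -3*3 = -9)
(43*B)*(14 - W(-1)) = (43*(-9))*(14 - (3 - 1)) = -387*(14 - 1*2) = -387*(14 - 2) = -387*12 = -4644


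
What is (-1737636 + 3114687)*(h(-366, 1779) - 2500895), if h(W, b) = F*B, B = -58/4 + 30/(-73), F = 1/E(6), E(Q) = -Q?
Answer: -1005606109228331/292 ≈ -3.4439e+12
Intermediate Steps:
F = -⅙ (F = 1/(-1*6) = 1/(-6) = -⅙ ≈ -0.16667)
B = -2177/146 (B = -58*¼ + 30*(-1/73) = -29/2 - 30/73 = -2177/146 ≈ -14.911)
h(W, b) = 2177/876 (h(W, b) = -⅙*(-2177/146) = 2177/876)
(-1737636 + 3114687)*(h(-366, 1779) - 2500895) = (-1737636 + 3114687)*(2177/876 - 2500895) = 1377051*(-2190781843/876) = -1005606109228331/292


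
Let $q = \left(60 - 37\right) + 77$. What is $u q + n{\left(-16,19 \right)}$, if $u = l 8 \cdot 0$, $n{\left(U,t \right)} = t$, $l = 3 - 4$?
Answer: $19$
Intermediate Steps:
$l = -1$
$q = 100$ ($q = 23 + 77 = 100$)
$u = 0$ ($u = \left(-1\right) 8 \cdot 0 = \left(-8\right) 0 = 0$)
$u q + n{\left(-16,19 \right)} = 0 \cdot 100 + 19 = 0 + 19 = 19$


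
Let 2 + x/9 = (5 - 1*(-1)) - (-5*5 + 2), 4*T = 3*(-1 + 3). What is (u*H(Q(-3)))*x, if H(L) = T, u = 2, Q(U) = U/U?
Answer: 729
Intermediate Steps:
T = 3/2 (T = (3*(-1 + 3))/4 = (3*2)/4 = (¼)*6 = 3/2 ≈ 1.5000)
Q(U) = 1
x = 243 (x = -18 + 9*((5 - 1*(-1)) - (-5*5 + 2)) = -18 + 9*((5 + 1) - (-25 + 2)) = -18 + 9*(6 - 1*(-23)) = -18 + 9*(6 + 23) = -18 + 9*29 = -18 + 261 = 243)
H(L) = 3/2
(u*H(Q(-3)))*x = (2*(3/2))*243 = 3*243 = 729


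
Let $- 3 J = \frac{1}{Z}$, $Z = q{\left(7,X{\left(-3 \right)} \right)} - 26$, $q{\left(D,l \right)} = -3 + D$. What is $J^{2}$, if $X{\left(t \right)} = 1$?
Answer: $\frac{1}{4356} \approx 0.00022957$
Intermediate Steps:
$Z = -22$ ($Z = \left(-3 + 7\right) - 26 = 4 - 26 = -22$)
$J = \frac{1}{66}$ ($J = - \frac{1}{3 \left(-22\right)} = \left(- \frac{1}{3}\right) \left(- \frac{1}{22}\right) = \frac{1}{66} \approx 0.015152$)
$J^{2} = \left(\frac{1}{66}\right)^{2} = \frac{1}{4356}$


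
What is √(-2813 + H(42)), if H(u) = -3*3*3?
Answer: 2*I*√710 ≈ 53.292*I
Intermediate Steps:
H(u) = -27 (H(u) = -9*3 = -27)
√(-2813 + H(42)) = √(-2813 - 27) = √(-2840) = 2*I*√710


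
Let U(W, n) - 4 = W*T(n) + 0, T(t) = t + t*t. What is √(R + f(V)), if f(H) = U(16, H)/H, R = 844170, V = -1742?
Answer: 2*√154822316883/871 ≈ 903.50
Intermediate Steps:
T(t) = t + t²
U(W, n) = 4 + W*n*(1 + n) (U(W, n) = 4 + (W*(n*(1 + n)) + 0) = 4 + (W*n*(1 + n) + 0) = 4 + W*n*(1 + n))
f(H) = (4 + 16*H*(1 + H))/H
√(R + f(V)) = √(844170 + (16 + 4/(-1742) + 16*(-1742))) = √(844170 + (16 + 4*(-1/1742) - 27872)) = √(844170 + (16 - 2/871 - 27872)) = √(844170 - 24262578/871) = √(711009492/871) = 2*√154822316883/871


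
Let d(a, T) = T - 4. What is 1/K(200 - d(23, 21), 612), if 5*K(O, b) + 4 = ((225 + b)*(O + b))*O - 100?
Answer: 5/121770841 ≈ 4.1061e-8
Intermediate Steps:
d(a, T) = -4 + T
K(O, b) = -104/5 + O*(225 + b)*(O + b)/5 (K(O, b) = -⅘ + (((225 + b)*(O + b))*O - 100)/5 = -⅘ + (O*(225 + b)*(O + b) - 100)/5 = -⅘ + (-100 + O*(225 + b)*(O + b))/5 = -⅘ + (-20 + O*(225 + b)*(O + b)/5) = -104/5 + O*(225 + b)*(O + b)/5)
1/K(200 - d(23, 21), 612) = 1/(-104/5 + 45*(200 - (-4 + 21))² + 45*(200 - (-4 + 21))*612 + (⅕)*(200 - (-4 + 21))*612² + (⅕)*612*(200 - (-4 + 21))²) = 1/(-104/5 + 45*(200 - 1*17)² + 45*(200 - 1*17)*612 + (⅕)*(200 - 1*17)*374544 + (⅕)*612*(200 - 1*17)²) = 1/(-104/5 + 45*(200 - 17)² + 45*(200 - 17)*612 + (⅕)*(200 - 17)*374544 + (⅕)*612*(200 - 17)²) = 1/(-104/5 + 45*183² + 45*183*612 + (⅕)*183*374544 + (⅕)*612*183²) = 1/(-104/5 + 45*33489 + 5039820 + 68541552/5 + (⅕)*612*33489) = 1/(-104/5 + 1507005 + 5039820 + 68541552/5 + 20495268/5) = 1/(121770841/5) = 5/121770841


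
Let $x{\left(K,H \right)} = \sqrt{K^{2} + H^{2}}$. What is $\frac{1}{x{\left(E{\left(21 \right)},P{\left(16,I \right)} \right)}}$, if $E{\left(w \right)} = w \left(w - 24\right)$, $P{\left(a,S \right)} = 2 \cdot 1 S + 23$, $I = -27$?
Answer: $\frac{\sqrt{4930}}{4930} \approx 0.014242$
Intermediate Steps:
$P{\left(a,S \right)} = 23 + 2 S$ ($P{\left(a,S \right)} = 2 S + 23 = 23 + 2 S$)
$E{\left(w \right)} = w \left(-24 + w\right)$
$x{\left(K,H \right)} = \sqrt{H^{2} + K^{2}}$
$\frac{1}{x{\left(E{\left(21 \right)},P{\left(16,I \right)} \right)}} = \frac{1}{\sqrt{\left(23 + 2 \left(-27\right)\right)^{2} + \left(21 \left(-24 + 21\right)\right)^{2}}} = \frac{1}{\sqrt{\left(23 - 54\right)^{2} + \left(21 \left(-3\right)\right)^{2}}} = \frac{1}{\sqrt{\left(-31\right)^{2} + \left(-63\right)^{2}}} = \frac{1}{\sqrt{961 + 3969}} = \frac{1}{\sqrt{4930}} = \frac{\sqrt{4930}}{4930}$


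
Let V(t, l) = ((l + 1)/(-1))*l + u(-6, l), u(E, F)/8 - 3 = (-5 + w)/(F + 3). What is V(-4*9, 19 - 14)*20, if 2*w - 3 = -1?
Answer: -200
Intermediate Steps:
w = 1 (w = 3/2 + (½)*(-1) = 3/2 - ½ = 1)
u(E, F) = 24 - 32/(3 + F) (u(E, F) = 24 + 8*((-5 + 1)/(F + 3)) = 24 + 8*(-4/(3 + F)) = 24 - 32/(3 + F))
V(t, l) = l*(-1 - l) + 8*(5 + 3*l)/(3 + l) (V(t, l) = ((l + 1)/(-1))*l + 8*(5 + 3*l)/(3 + l) = ((1 + l)*(-1))*l + 8*(5 + 3*l)/(3 + l) = (-1 - l)*l + 8*(5 + 3*l)/(3 + l) = l*(-1 - l) + 8*(5 + 3*l)/(3 + l))
V(-4*9, 19 - 14)*20 = ((40 - (19 - 14)³ - 4*(19 - 14)² + 21*(19 - 14))/(3 + (19 - 14)))*20 = ((40 - 1*5³ - 4*5² + 21*5)/(3 + 5))*20 = ((40 - 1*125 - 4*25 + 105)/8)*20 = ((40 - 125 - 100 + 105)/8)*20 = ((⅛)*(-80))*20 = -10*20 = -200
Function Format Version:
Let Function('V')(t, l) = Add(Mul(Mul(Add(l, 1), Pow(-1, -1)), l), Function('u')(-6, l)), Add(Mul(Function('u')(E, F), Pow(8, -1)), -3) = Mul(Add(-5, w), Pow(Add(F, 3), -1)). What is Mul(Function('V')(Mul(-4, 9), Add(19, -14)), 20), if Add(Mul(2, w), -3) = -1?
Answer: -200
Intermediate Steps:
w = 1 (w = Add(Rational(3, 2), Mul(Rational(1, 2), -1)) = Add(Rational(3, 2), Rational(-1, 2)) = 1)
Function('u')(E, F) = Add(24, Mul(-32, Pow(Add(3, F), -1))) (Function('u')(E, F) = Add(24, Mul(8, Mul(Add(-5, 1), Pow(Add(F, 3), -1)))) = Add(24, Mul(8, Mul(-4, Pow(Add(3, F), -1)))) = Add(24, Mul(-32, Pow(Add(3, F), -1))))
Function('V')(t, l) = Add(Mul(l, Add(-1, Mul(-1, l))), Mul(8, Pow(Add(3, l), -1), Add(5, Mul(3, l)))) (Function('V')(t, l) = Add(Mul(Mul(Add(l, 1), Pow(-1, -1)), l), Mul(8, Pow(Add(3, l), -1), Add(5, Mul(3, l)))) = Add(Mul(Mul(Add(1, l), -1), l), Mul(8, Pow(Add(3, l), -1), Add(5, Mul(3, l)))) = Add(Mul(Add(-1, Mul(-1, l)), l), Mul(8, Pow(Add(3, l), -1), Add(5, Mul(3, l)))) = Add(Mul(l, Add(-1, Mul(-1, l))), Mul(8, Pow(Add(3, l), -1), Add(5, Mul(3, l)))))
Mul(Function('V')(Mul(-4, 9), Add(19, -14)), 20) = Mul(Mul(Pow(Add(3, Add(19, -14)), -1), Add(40, Mul(-1, Pow(Add(19, -14), 3)), Mul(-4, Pow(Add(19, -14), 2)), Mul(21, Add(19, -14)))), 20) = Mul(Mul(Pow(Add(3, 5), -1), Add(40, Mul(-1, Pow(5, 3)), Mul(-4, Pow(5, 2)), Mul(21, 5))), 20) = Mul(Mul(Pow(8, -1), Add(40, Mul(-1, 125), Mul(-4, 25), 105)), 20) = Mul(Mul(Rational(1, 8), Add(40, -125, -100, 105)), 20) = Mul(Mul(Rational(1, 8), -80), 20) = Mul(-10, 20) = -200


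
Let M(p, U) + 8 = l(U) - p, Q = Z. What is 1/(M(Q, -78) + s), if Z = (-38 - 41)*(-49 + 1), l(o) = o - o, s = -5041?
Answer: -1/8841 ≈ -0.00011311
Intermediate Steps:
l(o) = 0
Z = 3792 (Z = -79*(-48) = 3792)
Q = 3792
M(p, U) = -8 - p (M(p, U) = -8 + (0 - p) = -8 - p)
1/(M(Q, -78) + s) = 1/((-8 - 1*3792) - 5041) = 1/((-8 - 3792) - 5041) = 1/(-3800 - 5041) = 1/(-8841) = -1/8841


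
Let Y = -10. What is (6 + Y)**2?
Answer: 16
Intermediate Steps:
(6 + Y)**2 = (6 - 10)**2 = (-4)**2 = 16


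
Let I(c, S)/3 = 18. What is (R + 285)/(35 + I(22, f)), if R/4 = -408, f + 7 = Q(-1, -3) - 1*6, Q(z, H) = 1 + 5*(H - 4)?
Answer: -1347/89 ≈ -15.135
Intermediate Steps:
Q(z, H) = -19 + 5*H (Q(z, H) = 1 + 5*(-4 + H) = 1 + (-20 + 5*H) = -19 + 5*H)
f = -47 (f = -7 + ((-19 + 5*(-3)) - 1*6) = -7 + ((-19 - 15) - 6) = -7 + (-34 - 6) = -7 - 40 = -47)
I(c, S) = 54 (I(c, S) = 3*18 = 54)
R = -1632 (R = 4*(-408) = -1632)
(R + 285)/(35 + I(22, f)) = (-1632 + 285)/(35 + 54) = -1347/89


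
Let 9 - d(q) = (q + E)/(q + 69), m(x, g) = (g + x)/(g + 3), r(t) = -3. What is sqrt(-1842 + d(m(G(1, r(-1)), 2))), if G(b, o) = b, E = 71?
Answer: I*sqrt(55527054)/174 ≈ 42.826*I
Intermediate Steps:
m(x, g) = (g + x)/(3 + g)
d(q) = 9 - (71 + q)/(69 + q) (d(q) = 9 - (q + 71)/(q + 69) = 9 - (71 + q)/(69 + q))
sqrt(-1842 + d(m(G(1, r(-1)), 2))) = sqrt(-1842 + 2*(275 + 4*((2 + 1)/(3 + 2)))/(69 + (2 + 1)/(3 + 2))) = sqrt(-1842 + 2*(275 + 4*(3/5))/(69 + 3/5)) = sqrt(-1842 + 2*(275 + 12/5)/(348/5)) = sqrt(-1842 + 2*(5/348)*(1387/5)) = sqrt(-1842 + 1387/174) = sqrt(-319121/174) = I*sqrt(55527054)/174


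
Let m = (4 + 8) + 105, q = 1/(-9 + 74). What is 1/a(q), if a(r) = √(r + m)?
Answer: √494390/7606 ≈ 0.092444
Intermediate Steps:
q = 1/65 ≈ 0.015385
m = 117 (m = 12 + 105 = 117)
a(r) = √(117 + r) (a(r) = √(r + 117) = √(117 + r))
1/a(q) = 1/(√(117 + 1/65)) = 1/(√(7606/65)) = 1/(√494390/65) = √494390/7606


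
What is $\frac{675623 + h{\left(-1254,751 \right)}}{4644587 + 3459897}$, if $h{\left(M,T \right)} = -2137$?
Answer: $\frac{336743}{4052242} \approx 0.0831$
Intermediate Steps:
$\frac{675623 + h{\left(-1254,751 \right)}}{4644587 + 3459897} = \frac{675623 - 2137}{4644587 + 3459897} = \frac{673486}{8104484} = 673486 \cdot \frac{1}{8104484} = \frac{336743}{4052242}$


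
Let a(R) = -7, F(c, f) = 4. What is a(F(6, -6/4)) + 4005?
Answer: 3998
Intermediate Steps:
a(F(6, -6/4)) + 4005 = -7 + 4005 = 3998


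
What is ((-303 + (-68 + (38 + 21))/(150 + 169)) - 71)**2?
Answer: 14236069225/101761 ≈ 1.3990e+5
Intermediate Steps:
((-303 + (-68 + (38 + 21))/(150 + 169)) - 71)**2 = ((-303 + (-68 + 59)/319) - 71)**2 = ((-303 - 9*1/319) - 71)**2 = ((-303 - 9/319) - 71)**2 = (-96666/319 - 71)**2 = (-119315/319)**2 = 14236069225/101761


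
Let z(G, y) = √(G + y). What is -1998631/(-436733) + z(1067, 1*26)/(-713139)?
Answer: 1998631/436733 - √1093/713139 ≈ 4.5763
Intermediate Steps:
-1998631/(-436733) + z(1067, 1*26)/(-713139) = -1998631/(-436733) + √(1067 + 1*26)/(-713139) = -1998631*(-1/436733) + √(1067 + 26)*(-1/713139) = 1998631/436733 + √1093*(-1/713139) = 1998631/436733 - √1093/713139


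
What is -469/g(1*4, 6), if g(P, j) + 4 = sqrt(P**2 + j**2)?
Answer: -469/9 - 469*sqrt(13)/18 ≈ -146.06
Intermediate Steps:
g(P, j) = -4 + sqrt(P**2 + j**2)
-469/g(1*4, 6) = -469/(-4 + sqrt((1*4)**2 + 6**2)) = -469/(-4 + sqrt(4**2 + 36)) = -469/(-4 + sqrt(16 + 36)) = -469/(-4 + sqrt(52)) = -469/(-4 + 2*sqrt(13))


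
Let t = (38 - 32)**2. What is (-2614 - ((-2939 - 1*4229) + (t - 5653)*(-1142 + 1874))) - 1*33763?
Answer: 4082435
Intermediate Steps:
t = 36 (t = 6**2 = 36)
(-2614 - ((-2939 - 1*4229) + (t - 5653)*(-1142 + 1874))) - 1*33763 = (-2614 - ((-2939 - 1*4229) + (36 - 5653)*(-1142 + 1874))) - 1*33763 = (-2614 - ((-2939 - 4229) - 5617*732)) - 33763 = (-2614 - (-7168 - 4111644)) - 33763 = (-2614 - 1*(-4118812)) - 33763 = (-2614 + 4118812) - 33763 = 4116198 - 33763 = 4082435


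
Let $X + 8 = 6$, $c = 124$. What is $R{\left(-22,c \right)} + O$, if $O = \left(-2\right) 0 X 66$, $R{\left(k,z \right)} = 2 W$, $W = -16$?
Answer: $-32$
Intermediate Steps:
$X = -2$ ($X = -8 + 6 = -2$)
$R{\left(k,z \right)} = -32$ ($R{\left(k,z \right)} = 2 \left(-16\right) = -32$)
$O = 0$ ($O = \left(-2\right) 0 \left(-2\right) 66 = 0 \left(-2\right) 66 = 0 \cdot 66 = 0$)
$R{\left(-22,c \right)} + O = -32 + 0 = -32$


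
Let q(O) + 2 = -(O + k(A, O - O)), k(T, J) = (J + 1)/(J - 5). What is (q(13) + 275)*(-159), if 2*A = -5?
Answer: -206859/5 ≈ -41372.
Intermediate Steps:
A = -5/2 (A = (½)*(-5) = -5/2 ≈ -2.5000)
k(T, J) = (1 + J)/(-5 + J)
q(O) = -9/5 - O (q(O) = -2 - (O + (1 + (O - O))/(-5 + (O - O))) = -2 - (O + (1 + 0)/(-5 + 0)) = -2 - (O + 1/(-5)) = -2 - (O - ⅕*1) = -2 - (O - ⅕) = -2 - (-⅕ + O) = -2 + (⅕ - O) = -9/5 - O)
(q(13) + 275)*(-159) = ((-9/5 - 1*13) + 275)*(-159) = ((-9/5 - 13) + 275)*(-159) = (-74/5 + 275)*(-159) = (1301/5)*(-159) = -206859/5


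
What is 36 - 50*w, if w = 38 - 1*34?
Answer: -164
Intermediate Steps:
w = 4 (w = 38 - 34 = 4)
36 - 50*w = 36 - 50*4 = 36 - 200 = -164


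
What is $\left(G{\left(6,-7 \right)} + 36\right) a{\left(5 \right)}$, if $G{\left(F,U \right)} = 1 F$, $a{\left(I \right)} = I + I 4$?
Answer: $1050$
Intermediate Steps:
$a{\left(I \right)} = 5 I$ ($a{\left(I \right)} = I + 4 I = 5 I$)
$G{\left(F,U \right)} = F$
$\left(G{\left(6,-7 \right)} + 36\right) a{\left(5 \right)} = \left(6 + 36\right) 5 \cdot 5 = 42 \cdot 25 = 1050$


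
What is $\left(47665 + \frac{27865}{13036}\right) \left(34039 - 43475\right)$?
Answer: $- \frac{1465856190995}{3259} \approx -4.4979 \cdot 10^{8}$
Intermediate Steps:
$\left(47665 + \frac{27865}{13036}\right) \left(34039 - 43475\right) = \frac{621388805}{13036} \left(-9436\right) = - \frac{1465856190995}{3259}$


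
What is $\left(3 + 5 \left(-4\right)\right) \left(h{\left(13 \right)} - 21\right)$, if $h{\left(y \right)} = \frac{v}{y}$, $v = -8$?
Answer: $\frac{4777}{13} \approx 367.46$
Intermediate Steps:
$h{\left(y \right)} = - \frac{8}{y}$
$\left(3 + 5 \left(-4\right)\right) \left(h{\left(13 \right)} - 21\right) = \left(3 + 5 \left(-4\right)\right) \left(- \frac{8}{13} - 21\right) = \left(3 - 20\right) \left(\left(-8\right) \frac{1}{13} - 21\right) = - 17 \left(- \frac{8}{13} - 21\right) = \left(-17\right) \left(- \frac{281}{13}\right) = \frac{4777}{13}$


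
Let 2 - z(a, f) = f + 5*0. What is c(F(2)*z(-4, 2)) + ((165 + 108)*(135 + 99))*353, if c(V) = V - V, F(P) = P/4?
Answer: 22550346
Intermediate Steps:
z(a, f) = 2 - f (z(a, f) = 2 - (f + 5*0) = 2 - (f + 0) = 2 - f)
F(P) = P/4 (F(P) = P*(1/4) = P/4)
c(V) = 0
c(F(2)*z(-4, 2)) + ((165 + 108)*(135 + 99))*353 = 0 + ((165 + 108)*(135 + 99))*353 = 0 + (273*234)*353 = 0 + 63882*353 = 0 + 22550346 = 22550346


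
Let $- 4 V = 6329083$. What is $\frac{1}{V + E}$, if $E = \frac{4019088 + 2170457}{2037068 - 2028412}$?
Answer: $- \frac{8656}{13689946067} \approx -6.3229 \cdot 10^{-7}$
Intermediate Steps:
$V = - \frac{6329083}{4}$ ($V = \left(- \frac{1}{4}\right) 6329083 = - \frac{6329083}{4} \approx -1.5823 \cdot 10^{6}$)
$E = \frac{6189545}{8656} \approx 715.06$
$\frac{1}{V + E} = \frac{1}{- \frac{6329083}{4} + \frac{6189545}{8656}} = \frac{1}{- \frac{13689946067}{8656}} = - \frac{8656}{13689946067}$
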